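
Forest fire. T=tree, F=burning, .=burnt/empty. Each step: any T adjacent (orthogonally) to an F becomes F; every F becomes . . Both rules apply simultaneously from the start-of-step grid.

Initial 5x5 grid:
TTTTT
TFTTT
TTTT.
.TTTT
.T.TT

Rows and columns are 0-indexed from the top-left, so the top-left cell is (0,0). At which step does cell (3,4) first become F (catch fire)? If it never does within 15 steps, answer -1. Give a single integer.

Step 1: cell (3,4)='T' (+4 fires, +1 burnt)
Step 2: cell (3,4)='T' (+6 fires, +4 burnt)
Step 3: cell (3,4)='T' (+5 fires, +6 burnt)
Step 4: cell (3,4)='T' (+2 fires, +5 burnt)
Step 5: cell (3,4)='F' (+2 fires, +2 burnt)
  -> target ignites at step 5
Step 6: cell (3,4)='.' (+1 fires, +2 burnt)
Step 7: cell (3,4)='.' (+0 fires, +1 burnt)
  fire out at step 7

5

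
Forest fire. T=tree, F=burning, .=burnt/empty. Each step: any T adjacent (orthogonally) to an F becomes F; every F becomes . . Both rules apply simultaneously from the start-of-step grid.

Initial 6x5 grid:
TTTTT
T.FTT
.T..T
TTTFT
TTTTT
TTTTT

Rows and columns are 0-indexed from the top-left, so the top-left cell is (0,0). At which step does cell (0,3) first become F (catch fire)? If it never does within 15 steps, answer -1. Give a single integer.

Step 1: cell (0,3)='T' (+5 fires, +2 burnt)
Step 2: cell (0,3)='F' (+8 fires, +5 burnt)
  -> target ignites at step 2
Step 3: cell (0,3)='.' (+7 fires, +8 burnt)
Step 4: cell (0,3)='.' (+3 fires, +7 burnt)
Step 5: cell (0,3)='.' (+1 fires, +3 burnt)
Step 6: cell (0,3)='.' (+0 fires, +1 burnt)
  fire out at step 6

2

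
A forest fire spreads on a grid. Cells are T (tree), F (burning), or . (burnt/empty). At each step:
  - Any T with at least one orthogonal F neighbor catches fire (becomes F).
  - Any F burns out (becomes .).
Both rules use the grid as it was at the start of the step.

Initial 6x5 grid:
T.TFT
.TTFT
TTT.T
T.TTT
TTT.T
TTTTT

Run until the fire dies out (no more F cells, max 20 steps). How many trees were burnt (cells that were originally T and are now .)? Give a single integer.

Answer: 22

Derivation:
Step 1: +4 fires, +2 burnt (F count now 4)
Step 2: +3 fires, +4 burnt (F count now 3)
Step 3: +3 fires, +3 burnt (F count now 3)
Step 4: +4 fires, +3 burnt (F count now 4)
Step 5: +4 fires, +4 burnt (F count now 4)
Step 6: +3 fires, +4 burnt (F count now 3)
Step 7: +1 fires, +3 burnt (F count now 1)
Step 8: +0 fires, +1 burnt (F count now 0)
Fire out after step 8
Initially T: 23, now '.': 29
Total burnt (originally-T cells now '.'): 22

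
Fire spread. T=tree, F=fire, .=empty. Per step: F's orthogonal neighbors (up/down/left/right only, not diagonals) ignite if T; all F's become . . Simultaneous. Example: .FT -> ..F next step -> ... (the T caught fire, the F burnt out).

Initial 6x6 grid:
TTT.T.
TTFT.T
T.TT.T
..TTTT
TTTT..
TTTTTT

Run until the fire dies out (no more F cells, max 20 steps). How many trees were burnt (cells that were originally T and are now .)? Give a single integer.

Answer: 25

Derivation:
Step 1: +4 fires, +1 burnt (F count now 4)
Step 2: +4 fires, +4 burnt (F count now 4)
Step 3: +4 fires, +4 burnt (F count now 4)
Step 4: +4 fires, +4 burnt (F count now 4)
Step 5: +4 fires, +4 burnt (F count now 4)
Step 6: +3 fires, +4 burnt (F count now 3)
Step 7: +2 fires, +3 burnt (F count now 2)
Step 8: +0 fires, +2 burnt (F count now 0)
Fire out after step 8
Initially T: 26, now '.': 35
Total burnt (originally-T cells now '.'): 25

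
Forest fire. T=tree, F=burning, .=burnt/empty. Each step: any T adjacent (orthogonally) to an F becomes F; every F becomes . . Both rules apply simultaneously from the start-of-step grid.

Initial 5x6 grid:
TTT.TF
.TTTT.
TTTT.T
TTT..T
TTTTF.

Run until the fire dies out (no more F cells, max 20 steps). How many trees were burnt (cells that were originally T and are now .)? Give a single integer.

Step 1: +2 fires, +2 burnt (F count now 2)
Step 2: +2 fires, +2 burnt (F count now 2)
Step 3: +3 fires, +2 burnt (F count now 3)
Step 4: +5 fires, +3 burnt (F count now 5)
Step 5: +4 fires, +5 burnt (F count now 4)
Step 6: +2 fires, +4 burnt (F count now 2)
Step 7: +1 fires, +2 burnt (F count now 1)
Step 8: +0 fires, +1 burnt (F count now 0)
Fire out after step 8
Initially T: 21, now '.': 28
Total burnt (originally-T cells now '.'): 19

Answer: 19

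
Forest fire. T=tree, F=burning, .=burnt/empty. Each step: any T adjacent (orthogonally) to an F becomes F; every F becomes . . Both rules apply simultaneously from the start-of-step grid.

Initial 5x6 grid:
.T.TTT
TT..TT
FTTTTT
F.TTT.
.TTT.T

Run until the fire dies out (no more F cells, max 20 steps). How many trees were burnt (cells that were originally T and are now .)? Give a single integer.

Step 1: +2 fires, +2 burnt (F count now 2)
Step 2: +2 fires, +2 burnt (F count now 2)
Step 3: +3 fires, +2 burnt (F count now 3)
Step 4: +3 fires, +3 burnt (F count now 3)
Step 5: +5 fires, +3 burnt (F count now 5)
Step 6: +2 fires, +5 burnt (F count now 2)
Step 7: +2 fires, +2 burnt (F count now 2)
Step 8: +0 fires, +2 burnt (F count now 0)
Fire out after step 8
Initially T: 20, now '.': 29
Total burnt (originally-T cells now '.'): 19

Answer: 19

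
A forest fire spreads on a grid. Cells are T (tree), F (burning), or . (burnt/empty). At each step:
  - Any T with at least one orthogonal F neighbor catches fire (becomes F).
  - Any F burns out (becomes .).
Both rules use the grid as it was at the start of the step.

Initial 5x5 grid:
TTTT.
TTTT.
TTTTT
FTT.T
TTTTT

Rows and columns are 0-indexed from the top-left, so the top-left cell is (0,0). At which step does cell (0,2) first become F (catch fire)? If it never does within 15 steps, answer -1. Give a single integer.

Step 1: cell (0,2)='T' (+3 fires, +1 burnt)
Step 2: cell (0,2)='T' (+4 fires, +3 burnt)
Step 3: cell (0,2)='T' (+4 fires, +4 burnt)
Step 4: cell (0,2)='T' (+4 fires, +4 burnt)
Step 5: cell (0,2)='F' (+4 fires, +4 burnt)
  -> target ignites at step 5
Step 6: cell (0,2)='.' (+2 fires, +4 burnt)
Step 7: cell (0,2)='.' (+0 fires, +2 burnt)
  fire out at step 7

5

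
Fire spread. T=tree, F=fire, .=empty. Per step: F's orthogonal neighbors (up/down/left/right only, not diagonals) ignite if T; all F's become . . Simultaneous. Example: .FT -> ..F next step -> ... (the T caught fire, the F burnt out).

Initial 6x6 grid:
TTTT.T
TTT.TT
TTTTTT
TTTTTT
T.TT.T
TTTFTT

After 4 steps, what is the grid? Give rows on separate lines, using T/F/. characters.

Step 1: 3 trees catch fire, 1 burn out
  TTTT.T
  TTT.TT
  TTTTTT
  TTTTTT
  T.TF.T
  TTF.FT
Step 2: 4 trees catch fire, 3 burn out
  TTTT.T
  TTT.TT
  TTTTTT
  TTTFTT
  T.F..T
  TF...F
Step 3: 5 trees catch fire, 4 burn out
  TTTT.T
  TTT.TT
  TTTFTT
  TTF.FT
  T....F
  F.....
Step 4: 5 trees catch fire, 5 burn out
  TTTT.T
  TTT.TT
  TTF.FT
  TF...F
  F.....
  ......

TTTT.T
TTT.TT
TTF.FT
TF...F
F.....
......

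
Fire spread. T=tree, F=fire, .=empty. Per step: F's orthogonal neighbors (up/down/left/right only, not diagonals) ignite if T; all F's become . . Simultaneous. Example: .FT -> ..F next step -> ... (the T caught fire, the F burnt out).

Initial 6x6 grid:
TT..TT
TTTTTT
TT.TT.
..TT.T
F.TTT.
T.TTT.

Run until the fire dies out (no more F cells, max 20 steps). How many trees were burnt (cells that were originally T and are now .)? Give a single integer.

Answer: 1

Derivation:
Step 1: +1 fires, +1 burnt (F count now 1)
Step 2: +0 fires, +1 burnt (F count now 0)
Fire out after step 2
Initially T: 24, now '.': 13
Total burnt (originally-T cells now '.'): 1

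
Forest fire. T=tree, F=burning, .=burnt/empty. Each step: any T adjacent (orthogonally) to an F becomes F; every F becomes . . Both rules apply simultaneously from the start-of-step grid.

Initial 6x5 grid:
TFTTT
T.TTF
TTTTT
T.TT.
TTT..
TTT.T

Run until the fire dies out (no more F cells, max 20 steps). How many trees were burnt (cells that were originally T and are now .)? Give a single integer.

Answer: 21

Derivation:
Step 1: +5 fires, +2 burnt (F count now 5)
Step 2: +4 fires, +5 burnt (F count now 4)
Step 3: +3 fires, +4 burnt (F count now 3)
Step 4: +3 fires, +3 burnt (F count now 3)
Step 5: +2 fires, +3 burnt (F count now 2)
Step 6: +3 fires, +2 burnt (F count now 3)
Step 7: +1 fires, +3 burnt (F count now 1)
Step 8: +0 fires, +1 burnt (F count now 0)
Fire out after step 8
Initially T: 22, now '.': 29
Total burnt (originally-T cells now '.'): 21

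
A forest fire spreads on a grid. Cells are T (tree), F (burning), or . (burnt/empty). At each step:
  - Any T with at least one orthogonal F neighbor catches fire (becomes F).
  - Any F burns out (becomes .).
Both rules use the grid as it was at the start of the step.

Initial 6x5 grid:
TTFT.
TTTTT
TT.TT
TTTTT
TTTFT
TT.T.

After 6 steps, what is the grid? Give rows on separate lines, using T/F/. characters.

Step 1: 7 trees catch fire, 2 burn out
  TF.F.
  TTFTT
  TT.TT
  TTTFT
  TTF.F
  TT.F.
Step 2: 7 trees catch fire, 7 burn out
  F....
  TF.FT
  TT.FT
  TTF.F
  TF...
  TT...
Step 3: 7 trees catch fire, 7 burn out
  .....
  F...F
  TF..F
  TF...
  F....
  TF...
Step 4: 3 trees catch fire, 7 burn out
  .....
  .....
  F....
  F....
  .....
  F....
Step 5: 0 trees catch fire, 3 burn out
  .....
  .....
  .....
  .....
  .....
  .....
Step 6: 0 trees catch fire, 0 burn out
  .....
  .....
  .....
  .....
  .....
  .....

.....
.....
.....
.....
.....
.....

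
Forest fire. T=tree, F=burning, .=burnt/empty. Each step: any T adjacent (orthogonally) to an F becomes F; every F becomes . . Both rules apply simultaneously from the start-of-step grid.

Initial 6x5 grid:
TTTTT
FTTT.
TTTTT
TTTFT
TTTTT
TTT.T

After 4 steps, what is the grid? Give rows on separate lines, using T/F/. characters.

Step 1: 7 trees catch fire, 2 burn out
  FTTTT
  .FTT.
  FTTFT
  TTF.F
  TTTFT
  TTT.T
Step 2: 10 trees catch fire, 7 burn out
  .FTTT
  ..FF.
  .FF.F
  FF...
  TTF.F
  TTT.T
Step 3: 6 trees catch fire, 10 burn out
  ..FFT
  .....
  .....
  .....
  FF...
  TTF.F
Step 4: 3 trees catch fire, 6 burn out
  ....F
  .....
  .....
  .....
  .....
  FF...

....F
.....
.....
.....
.....
FF...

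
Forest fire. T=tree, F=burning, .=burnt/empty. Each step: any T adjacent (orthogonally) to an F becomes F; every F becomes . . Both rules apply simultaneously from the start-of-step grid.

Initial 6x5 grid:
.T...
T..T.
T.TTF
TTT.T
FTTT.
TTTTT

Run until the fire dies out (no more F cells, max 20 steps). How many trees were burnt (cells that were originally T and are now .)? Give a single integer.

Answer: 17

Derivation:
Step 1: +5 fires, +2 burnt (F count now 5)
Step 2: +6 fires, +5 burnt (F count now 6)
Step 3: +4 fires, +6 burnt (F count now 4)
Step 4: +1 fires, +4 burnt (F count now 1)
Step 5: +1 fires, +1 burnt (F count now 1)
Step 6: +0 fires, +1 burnt (F count now 0)
Fire out after step 6
Initially T: 18, now '.': 29
Total burnt (originally-T cells now '.'): 17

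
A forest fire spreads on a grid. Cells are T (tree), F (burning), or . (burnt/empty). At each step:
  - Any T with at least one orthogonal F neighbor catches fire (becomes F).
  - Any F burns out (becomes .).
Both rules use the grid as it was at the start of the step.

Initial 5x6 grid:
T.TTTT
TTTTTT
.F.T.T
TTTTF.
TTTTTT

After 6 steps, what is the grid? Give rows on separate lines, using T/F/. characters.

Step 1: 4 trees catch fire, 2 burn out
  T.TTTT
  TFTTTT
  ...T.T
  TFTF..
  TTTTFT
Step 2: 8 trees catch fire, 4 burn out
  T.TTTT
  F.FTTT
  ...F.T
  F.F...
  TFTF.F
Step 3: 5 trees catch fire, 8 burn out
  F.FTTT
  ...FTT
  .....T
  ......
  F.F...
Step 4: 2 trees catch fire, 5 burn out
  ...FTT
  ....FT
  .....T
  ......
  ......
Step 5: 2 trees catch fire, 2 burn out
  ....FT
  .....F
  .....T
  ......
  ......
Step 6: 2 trees catch fire, 2 burn out
  .....F
  ......
  .....F
  ......
  ......

.....F
......
.....F
......
......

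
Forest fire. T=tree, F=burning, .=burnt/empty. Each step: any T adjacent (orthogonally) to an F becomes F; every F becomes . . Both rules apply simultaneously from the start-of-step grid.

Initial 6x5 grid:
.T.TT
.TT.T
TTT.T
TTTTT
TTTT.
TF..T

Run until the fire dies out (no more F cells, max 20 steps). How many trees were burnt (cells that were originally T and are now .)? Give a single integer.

Step 1: +2 fires, +1 burnt (F count now 2)
Step 2: +3 fires, +2 burnt (F count now 3)
Step 3: +4 fires, +3 burnt (F count now 4)
Step 4: +4 fires, +4 burnt (F count now 4)
Step 5: +3 fires, +4 burnt (F count now 3)
Step 6: +1 fires, +3 burnt (F count now 1)
Step 7: +1 fires, +1 burnt (F count now 1)
Step 8: +1 fires, +1 burnt (F count now 1)
Step 9: +1 fires, +1 burnt (F count now 1)
Step 10: +0 fires, +1 burnt (F count now 0)
Fire out after step 10
Initially T: 21, now '.': 29
Total burnt (originally-T cells now '.'): 20

Answer: 20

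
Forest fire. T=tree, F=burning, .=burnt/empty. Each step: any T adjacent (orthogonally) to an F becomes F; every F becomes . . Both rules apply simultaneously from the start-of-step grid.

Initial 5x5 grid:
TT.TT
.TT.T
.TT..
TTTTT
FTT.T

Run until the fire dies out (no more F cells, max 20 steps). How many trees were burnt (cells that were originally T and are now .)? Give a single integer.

Answer: 14

Derivation:
Step 1: +2 fires, +1 burnt (F count now 2)
Step 2: +2 fires, +2 burnt (F count now 2)
Step 3: +2 fires, +2 burnt (F count now 2)
Step 4: +3 fires, +2 burnt (F count now 3)
Step 5: +3 fires, +3 burnt (F count now 3)
Step 6: +2 fires, +3 burnt (F count now 2)
Step 7: +0 fires, +2 burnt (F count now 0)
Fire out after step 7
Initially T: 17, now '.': 22
Total burnt (originally-T cells now '.'): 14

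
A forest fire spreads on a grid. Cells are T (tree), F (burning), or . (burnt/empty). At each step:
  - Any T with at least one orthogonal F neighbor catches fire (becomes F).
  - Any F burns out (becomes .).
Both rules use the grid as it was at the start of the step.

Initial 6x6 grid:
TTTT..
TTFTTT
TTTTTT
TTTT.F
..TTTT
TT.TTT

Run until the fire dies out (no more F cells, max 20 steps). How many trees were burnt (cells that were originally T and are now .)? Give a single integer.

Step 1: +6 fires, +2 burnt (F count now 6)
Step 2: +11 fires, +6 burnt (F count now 11)
Step 3: +7 fires, +11 burnt (F count now 7)
Step 4: +2 fires, +7 burnt (F count now 2)
Step 5: +0 fires, +2 burnt (F count now 0)
Fire out after step 5
Initially T: 28, now '.': 34
Total burnt (originally-T cells now '.'): 26

Answer: 26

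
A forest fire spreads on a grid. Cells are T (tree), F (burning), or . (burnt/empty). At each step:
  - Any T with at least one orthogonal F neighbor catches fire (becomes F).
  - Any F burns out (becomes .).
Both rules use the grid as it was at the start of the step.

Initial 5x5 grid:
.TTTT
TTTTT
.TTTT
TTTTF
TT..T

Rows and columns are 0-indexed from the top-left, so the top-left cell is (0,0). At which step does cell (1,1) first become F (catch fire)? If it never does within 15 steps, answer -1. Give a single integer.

Step 1: cell (1,1)='T' (+3 fires, +1 burnt)
Step 2: cell (1,1)='T' (+3 fires, +3 burnt)
Step 3: cell (1,1)='T' (+4 fires, +3 burnt)
Step 4: cell (1,1)='T' (+5 fires, +4 burnt)
Step 5: cell (1,1)='F' (+3 fires, +5 burnt)
  -> target ignites at step 5
Step 6: cell (1,1)='.' (+2 fires, +3 burnt)
Step 7: cell (1,1)='.' (+0 fires, +2 burnt)
  fire out at step 7

5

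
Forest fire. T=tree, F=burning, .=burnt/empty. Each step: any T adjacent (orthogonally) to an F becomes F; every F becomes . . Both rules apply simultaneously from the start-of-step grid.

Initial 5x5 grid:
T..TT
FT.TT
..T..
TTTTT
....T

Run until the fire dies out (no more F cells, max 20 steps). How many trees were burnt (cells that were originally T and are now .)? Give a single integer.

Step 1: +2 fires, +1 burnt (F count now 2)
Step 2: +0 fires, +2 burnt (F count now 0)
Fire out after step 2
Initially T: 13, now '.': 14
Total burnt (originally-T cells now '.'): 2

Answer: 2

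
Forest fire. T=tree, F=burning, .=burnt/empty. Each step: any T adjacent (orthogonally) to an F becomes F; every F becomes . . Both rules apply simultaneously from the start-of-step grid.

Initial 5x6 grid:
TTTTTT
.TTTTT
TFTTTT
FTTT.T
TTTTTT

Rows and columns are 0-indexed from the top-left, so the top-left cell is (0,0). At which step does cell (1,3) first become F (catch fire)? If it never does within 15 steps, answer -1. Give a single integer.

Step 1: cell (1,3)='T' (+5 fires, +2 burnt)
Step 2: cell (1,3)='T' (+5 fires, +5 burnt)
Step 3: cell (1,3)='F' (+6 fires, +5 burnt)
  -> target ignites at step 3
Step 4: cell (1,3)='.' (+4 fires, +6 burnt)
Step 5: cell (1,3)='.' (+4 fires, +4 burnt)
Step 6: cell (1,3)='.' (+2 fires, +4 burnt)
Step 7: cell (1,3)='.' (+0 fires, +2 burnt)
  fire out at step 7

3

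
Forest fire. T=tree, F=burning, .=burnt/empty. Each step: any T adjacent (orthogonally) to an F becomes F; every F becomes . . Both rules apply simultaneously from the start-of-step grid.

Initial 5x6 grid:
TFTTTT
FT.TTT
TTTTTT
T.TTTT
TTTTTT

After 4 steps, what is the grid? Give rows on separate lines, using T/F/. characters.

Step 1: 4 trees catch fire, 2 burn out
  F.FTTT
  .F.TTT
  FTTTTT
  T.TTTT
  TTTTTT
Step 2: 3 trees catch fire, 4 burn out
  ...FTT
  ...TTT
  .FTTTT
  F.TTTT
  TTTTTT
Step 3: 4 trees catch fire, 3 burn out
  ....FT
  ...FTT
  ..FTTT
  ..TTTT
  FTTTTT
Step 4: 5 trees catch fire, 4 burn out
  .....F
  ....FT
  ...FTT
  ..FTTT
  .FTTTT

.....F
....FT
...FTT
..FTTT
.FTTTT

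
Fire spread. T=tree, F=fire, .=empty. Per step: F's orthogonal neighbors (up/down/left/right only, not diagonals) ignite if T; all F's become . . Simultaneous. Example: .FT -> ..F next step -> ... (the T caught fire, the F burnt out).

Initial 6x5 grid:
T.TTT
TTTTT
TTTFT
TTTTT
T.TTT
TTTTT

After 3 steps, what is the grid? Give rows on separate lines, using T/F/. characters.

Step 1: 4 trees catch fire, 1 burn out
  T.TTT
  TTTFT
  TTF.F
  TTTFT
  T.TTT
  TTTTT
Step 2: 7 trees catch fire, 4 burn out
  T.TFT
  TTF.F
  TF...
  TTF.F
  T.TFT
  TTTTT
Step 3: 8 trees catch fire, 7 burn out
  T.F.F
  TF...
  F....
  TF...
  T.F.F
  TTTFT

T.F.F
TF...
F....
TF...
T.F.F
TTTFT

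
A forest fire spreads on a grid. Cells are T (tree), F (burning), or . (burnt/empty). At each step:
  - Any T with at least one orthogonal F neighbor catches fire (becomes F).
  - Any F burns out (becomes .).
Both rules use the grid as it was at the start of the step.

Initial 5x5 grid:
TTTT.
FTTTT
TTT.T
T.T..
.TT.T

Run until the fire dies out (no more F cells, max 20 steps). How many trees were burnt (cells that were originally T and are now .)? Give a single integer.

Step 1: +3 fires, +1 burnt (F count now 3)
Step 2: +4 fires, +3 burnt (F count now 4)
Step 3: +3 fires, +4 burnt (F count now 3)
Step 4: +3 fires, +3 burnt (F count now 3)
Step 5: +2 fires, +3 burnt (F count now 2)
Step 6: +1 fires, +2 burnt (F count now 1)
Step 7: +0 fires, +1 burnt (F count now 0)
Fire out after step 7
Initially T: 17, now '.': 24
Total burnt (originally-T cells now '.'): 16

Answer: 16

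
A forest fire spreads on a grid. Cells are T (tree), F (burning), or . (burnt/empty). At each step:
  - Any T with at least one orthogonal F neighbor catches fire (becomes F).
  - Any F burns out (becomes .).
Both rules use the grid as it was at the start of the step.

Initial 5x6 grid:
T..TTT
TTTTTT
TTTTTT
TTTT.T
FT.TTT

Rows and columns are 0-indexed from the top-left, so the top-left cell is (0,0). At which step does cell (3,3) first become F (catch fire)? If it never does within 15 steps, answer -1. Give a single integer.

Step 1: cell (3,3)='T' (+2 fires, +1 burnt)
Step 2: cell (3,3)='T' (+2 fires, +2 burnt)
Step 3: cell (3,3)='T' (+3 fires, +2 burnt)
Step 4: cell (3,3)='F' (+4 fires, +3 burnt)
  -> target ignites at step 4
Step 5: cell (3,3)='.' (+3 fires, +4 burnt)
Step 6: cell (3,3)='.' (+3 fires, +3 burnt)
Step 7: cell (3,3)='.' (+4 fires, +3 burnt)
Step 8: cell (3,3)='.' (+3 fires, +4 burnt)
Step 9: cell (3,3)='.' (+1 fires, +3 burnt)
Step 10: cell (3,3)='.' (+0 fires, +1 burnt)
  fire out at step 10

4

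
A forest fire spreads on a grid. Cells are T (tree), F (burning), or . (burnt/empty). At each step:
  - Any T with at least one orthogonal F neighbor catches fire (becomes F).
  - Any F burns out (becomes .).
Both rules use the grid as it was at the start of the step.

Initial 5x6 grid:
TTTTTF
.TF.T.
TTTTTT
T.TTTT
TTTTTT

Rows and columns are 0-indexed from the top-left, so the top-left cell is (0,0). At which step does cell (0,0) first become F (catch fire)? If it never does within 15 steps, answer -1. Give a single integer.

Step 1: cell (0,0)='T' (+4 fires, +2 burnt)
Step 2: cell (0,0)='T' (+6 fires, +4 burnt)
Step 3: cell (0,0)='F' (+5 fires, +6 burnt)
  -> target ignites at step 3
Step 4: cell (0,0)='.' (+5 fires, +5 burnt)
Step 5: cell (0,0)='.' (+3 fires, +5 burnt)
Step 6: cell (0,0)='.' (+1 fires, +3 burnt)
Step 7: cell (0,0)='.' (+0 fires, +1 burnt)
  fire out at step 7

3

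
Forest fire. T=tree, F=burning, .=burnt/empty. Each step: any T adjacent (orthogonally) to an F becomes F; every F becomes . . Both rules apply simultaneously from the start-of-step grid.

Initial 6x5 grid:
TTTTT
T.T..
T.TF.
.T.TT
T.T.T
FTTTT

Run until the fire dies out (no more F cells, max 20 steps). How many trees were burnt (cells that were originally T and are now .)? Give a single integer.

Step 1: +4 fires, +2 burnt (F count now 4)
Step 2: +3 fires, +4 burnt (F count now 3)
Step 3: +4 fires, +3 burnt (F count now 4)
Step 4: +3 fires, +4 burnt (F count now 3)
Step 5: +2 fires, +3 burnt (F count now 2)
Step 6: +1 fires, +2 burnt (F count now 1)
Step 7: +1 fires, +1 burnt (F count now 1)
Step 8: +0 fires, +1 burnt (F count now 0)
Fire out after step 8
Initially T: 19, now '.': 29
Total burnt (originally-T cells now '.'): 18

Answer: 18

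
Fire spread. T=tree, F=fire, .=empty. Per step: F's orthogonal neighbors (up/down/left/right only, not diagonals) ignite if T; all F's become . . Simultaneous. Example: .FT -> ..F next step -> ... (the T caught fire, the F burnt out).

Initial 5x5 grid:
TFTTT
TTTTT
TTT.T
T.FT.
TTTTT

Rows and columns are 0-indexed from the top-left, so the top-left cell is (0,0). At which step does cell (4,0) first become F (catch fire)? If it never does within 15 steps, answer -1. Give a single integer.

Step 1: cell (4,0)='T' (+6 fires, +2 burnt)
Step 2: cell (4,0)='T' (+6 fires, +6 burnt)
Step 3: cell (4,0)='F' (+5 fires, +6 burnt)
  -> target ignites at step 3
Step 4: cell (4,0)='.' (+2 fires, +5 burnt)
Step 5: cell (4,0)='.' (+1 fires, +2 burnt)
Step 6: cell (4,0)='.' (+0 fires, +1 burnt)
  fire out at step 6

3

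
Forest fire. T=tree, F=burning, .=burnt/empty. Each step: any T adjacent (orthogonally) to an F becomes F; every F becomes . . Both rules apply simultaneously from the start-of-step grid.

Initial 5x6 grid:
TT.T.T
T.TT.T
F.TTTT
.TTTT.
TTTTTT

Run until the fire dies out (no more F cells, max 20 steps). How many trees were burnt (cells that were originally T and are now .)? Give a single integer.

Step 1: +1 fires, +1 burnt (F count now 1)
Step 2: +1 fires, +1 burnt (F count now 1)
Step 3: +1 fires, +1 burnt (F count now 1)
Step 4: +0 fires, +1 burnt (F count now 0)
Fire out after step 4
Initially T: 22, now '.': 11
Total burnt (originally-T cells now '.'): 3

Answer: 3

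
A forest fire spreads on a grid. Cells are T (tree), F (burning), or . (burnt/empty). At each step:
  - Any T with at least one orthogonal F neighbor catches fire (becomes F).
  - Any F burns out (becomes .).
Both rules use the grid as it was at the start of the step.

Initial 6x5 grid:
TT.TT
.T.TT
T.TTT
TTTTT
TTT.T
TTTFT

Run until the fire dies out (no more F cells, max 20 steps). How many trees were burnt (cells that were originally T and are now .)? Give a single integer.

Step 1: +2 fires, +1 burnt (F count now 2)
Step 2: +3 fires, +2 burnt (F count now 3)
Step 3: +4 fires, +3 burnt (F count now 4)
Step 4: +5 fires, +4 burnt (F count now 5)
Step 5: +3 fires, +5 burnt (F count now 3)
Step 6: +3 fires, +3 burnt (F count now 3)
Step 7: +1 fires, +3 burnt (F count now 1)
Step 8: +0 fires, +1 burnt (F count now 0)
Fire out after step 8
Initially T: 24, now '.': 27
Total burnt (originally-T cells now '.'): 21

Answer: 21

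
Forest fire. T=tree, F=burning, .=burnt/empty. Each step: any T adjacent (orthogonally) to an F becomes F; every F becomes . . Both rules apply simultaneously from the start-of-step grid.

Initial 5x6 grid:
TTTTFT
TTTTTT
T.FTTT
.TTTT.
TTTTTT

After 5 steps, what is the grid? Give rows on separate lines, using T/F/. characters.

Step 1: 6 trees catch fire, 2 burn out
  TTTF.F
  TTFTFT
  T..FTT
  .TFTT.
  TTTTTT
Step 2: 8 trees catch fire, 6 burn out
  TTF...
  TF.F.F
  T...FT
  .F.FT.
  TTFTTT
Step 3: 6 trees catch fire, 8 burn out
  TF....
  F.....
  T....F
  ....F.
  TF.FTT
Step 4: 4 trees catch fire, 6 burn out
  F.....
  ......
  F.....
  ......
  F...FT
Step 5: 1 trees catch fire, 4 burn out
  ......
  ......
  ......
  ......
  .....F

......
......
......
......
.....F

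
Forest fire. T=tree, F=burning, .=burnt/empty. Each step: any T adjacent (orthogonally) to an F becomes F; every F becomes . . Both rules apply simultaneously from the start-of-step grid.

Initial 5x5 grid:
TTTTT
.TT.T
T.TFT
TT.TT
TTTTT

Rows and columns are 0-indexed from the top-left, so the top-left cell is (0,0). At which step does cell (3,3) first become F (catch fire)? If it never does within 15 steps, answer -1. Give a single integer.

Step 1: cell (3,3)='F' (+3 fires, +1 burnt)
  -> target ignites at step 1
Step 2: cell (3,3)='.' (+4 fires, +3 burnt)
Step 3: cell (3,3)='.' (+5 fires, +4 burnt)
Step 4: cell (3,3)='.' (+3 fires, +5 burnt)
Step 5: cell (3,3)='.' (+3 fires, +3 burnt)
Step 6: cell (3,3)='.' (+1 fires, +3 burnt)
Step 7: cell (3,3)='.' (+1 fires, +1 burnt)
Step 8: cell (3,3)='.' (+0 fires, +1 burnt)
  fire out at step 8

1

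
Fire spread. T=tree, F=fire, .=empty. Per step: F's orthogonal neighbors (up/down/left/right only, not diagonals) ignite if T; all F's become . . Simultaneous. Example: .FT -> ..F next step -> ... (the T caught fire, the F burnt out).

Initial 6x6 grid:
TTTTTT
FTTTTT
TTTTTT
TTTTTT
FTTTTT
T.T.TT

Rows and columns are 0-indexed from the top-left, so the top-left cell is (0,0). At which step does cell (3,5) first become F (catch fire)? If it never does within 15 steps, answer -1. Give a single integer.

Step 1: cell (3,5)='T' (+6 fires, +2 burnt)
Step 2: cell (3,5)='T' (+5 fires, +6 burnt)
Step 3: cell (3,5)='T' (+6 fires, +5 burnt)
Step 4: cell (3,5)='T' (+5 fires, +6 burnt)
Step 5: cell (3,5)='T' (+6 fires, +5 burnt)
Step 6: cell (3,5)='F' (+4 fires, +6 burnt)
  -> target ignites at step 6
Step 7: cell (3,5)='.' (+0 fires, +4 burnt)
  fire out at step 7

6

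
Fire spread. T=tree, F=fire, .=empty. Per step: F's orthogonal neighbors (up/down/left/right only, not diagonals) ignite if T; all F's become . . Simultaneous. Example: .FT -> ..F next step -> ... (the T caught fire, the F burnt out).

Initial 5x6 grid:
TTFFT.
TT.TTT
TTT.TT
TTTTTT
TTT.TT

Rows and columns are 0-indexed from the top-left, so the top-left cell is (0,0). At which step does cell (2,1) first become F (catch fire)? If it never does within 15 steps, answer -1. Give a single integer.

Step 1: cell (2,1)='T' (+3 fires, +2 burnt)
Step 2: cell (2,1)='T' (+3 fires, +3 burnt)
Step 3: cell (2,1)='F' (+4 fires, +3 burnt)
  -> target ignites at step 3
Step 4: cell (2,1)='.' (+5 fires, +4 burnt)
Step 5: cell (2,1)='.' (+6 fires, +5 burnt)
Step 6: cell (2,1)='.' (+3 fires, +6 burnt)
Step 7: cell (2,1)='.' (+0 fires, +3 burnt)
  fire out at step 7

3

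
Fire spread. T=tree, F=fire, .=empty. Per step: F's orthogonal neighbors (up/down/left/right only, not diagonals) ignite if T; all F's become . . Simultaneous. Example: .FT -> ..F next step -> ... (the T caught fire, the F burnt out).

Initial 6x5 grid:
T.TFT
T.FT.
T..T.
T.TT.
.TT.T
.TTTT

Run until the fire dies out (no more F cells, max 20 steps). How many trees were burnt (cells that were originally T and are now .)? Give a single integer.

Step 1: +3 fires, +2 burnt (F count now 3)
Step 2: +1 fires, +3 burnt (F count now 1)
Step 3: +1 fires, +1 burnt (F count now 1)
Step 4: +1 fires, +1 burnt (F count now 1)
Step 5: +1 fires, +1 burnt (F count now 1)
Step 6: +2 fires, +1 burnt (F count now 2)
Step 7: +2 fires, +2 burnt (F count now 2)
Step 8: +1 fires, +2 burnt (F count now 1)
Step 9: +1 fires, +1 burnt (F count now 1)
Step 10: +0 fires, +1 burnt (F count now 0)
Fire out after step 10
Initially T: 17, now '.': 26
Total burnt (originally-T cells now '.'): 13

Answer: 13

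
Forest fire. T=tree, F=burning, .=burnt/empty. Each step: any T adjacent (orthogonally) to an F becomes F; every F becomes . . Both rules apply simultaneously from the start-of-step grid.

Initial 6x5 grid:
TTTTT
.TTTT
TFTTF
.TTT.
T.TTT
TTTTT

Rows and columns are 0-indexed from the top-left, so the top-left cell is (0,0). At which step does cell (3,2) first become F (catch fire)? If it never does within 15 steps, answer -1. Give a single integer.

Step 1: cell (3,2)='T' (+6 fires, +2 burnt)
Step 2: cell (3,2)='F' (+6 fires, +6 burnt)
  -> target ignites at step 2
Step 3: cell (3,2)='.' (+5 fires, +6 burnt)
Step 4: cell (3,2)='.' (+3 fires, +5 burnt)
Step 5: cell (3,2)='.' (+2 fires, +3 burnt)
Step 6: cell (3,2)='.' (+1 fires, +2 burnt)
Step 7: cell (3,2)='.' (+1 fires, +1 burnt)
Step 8: cell (3,2)='.' (+0 fires, +1 burnt)
  fire out at step 8

2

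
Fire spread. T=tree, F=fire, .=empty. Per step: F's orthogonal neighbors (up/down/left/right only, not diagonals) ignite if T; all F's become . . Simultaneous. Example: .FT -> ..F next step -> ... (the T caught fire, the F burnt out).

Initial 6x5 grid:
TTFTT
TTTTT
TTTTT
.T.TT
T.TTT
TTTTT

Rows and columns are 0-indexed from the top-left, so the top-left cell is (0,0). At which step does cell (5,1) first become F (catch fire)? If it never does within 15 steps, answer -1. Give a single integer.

Step 1: cell (5,1)='T' (+3 fires, +1 burnt)
Step 2: cell (5,1)='T' (+5 fires, +3 burnt)
Step 3: cell (5,1)='T' (+4 fires, +5 burnt)
Step 4: cell (5,1)='T' (+4 fires, +4 burnt)
Step 5: cell (5,1)='T' (+2 fires, +4 burnt)
Step 6: cell (5,1)='T' (+3 fires, +2 burnt)
Step 7: cell (5,1)='T' (+2 fires, +3 burnt)
Step 8: cell (5,1)='F' (+1 fires, +2 burnt)
  -> target ignites at step 8
Step 9: cell (5,1)='.' (+1 fires, +1 burnt)
Step 10: cell (5,1)='.' (+1 fires, +1 burnt)
Step 11: cell (5,1)='.' (+0 fires, +1 burnt)
  fire out at step 11

8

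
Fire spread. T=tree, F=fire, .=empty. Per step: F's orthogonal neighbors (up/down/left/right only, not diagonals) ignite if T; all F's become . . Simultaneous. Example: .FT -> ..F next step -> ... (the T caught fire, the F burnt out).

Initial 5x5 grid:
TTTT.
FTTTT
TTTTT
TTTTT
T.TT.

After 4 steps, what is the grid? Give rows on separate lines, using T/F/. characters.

Step 1: 3 trees catch fire, 1 burn out
  FTTT.
  .FTTT
  FTTTT
  TTTTT
  T.TT.
Step 2: 4 trees catch fire, 3 burn out
  .FTT.
  ..FTT
  .FTTT
  FTTTT
  T.TT.
Step 3: 5 trees catch fire, 4 burn out
  ..FT.
  ...FT
  ..FTT
  .FTTT
  F.TT.
Step 4: 4 trees catch fire, 5 burn out
  ...F.
  ....F
  ...FT
  ..FTT
  ..TT.

...F.
....F
...FT
..FTT
..TT.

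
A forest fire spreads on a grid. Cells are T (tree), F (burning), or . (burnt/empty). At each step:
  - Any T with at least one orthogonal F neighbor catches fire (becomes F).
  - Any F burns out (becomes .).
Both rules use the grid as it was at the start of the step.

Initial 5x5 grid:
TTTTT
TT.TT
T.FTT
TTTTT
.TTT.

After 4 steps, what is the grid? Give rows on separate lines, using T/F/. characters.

Step 1: 2 trees catch fire, 1 burn out
  TTTTT
  TT.TT
  T..FT
  TTFTT
  .TTT.
Step 2: 5 trees catch fire, 2 burn out
  TTTTT
  TT.FT
  T...F
  TF.FT
  .TFT.
Step 3: 6 trees catch fire, 5 burn out
  TTTFT
  TT..F
  T....
  F...F
  .F.F.
Step 4: 3 trees catch fire, 6 burn out
  TTF.F
  TT...
  F....
  .....
  .....

TTF.F
TT...
F....
.....
.....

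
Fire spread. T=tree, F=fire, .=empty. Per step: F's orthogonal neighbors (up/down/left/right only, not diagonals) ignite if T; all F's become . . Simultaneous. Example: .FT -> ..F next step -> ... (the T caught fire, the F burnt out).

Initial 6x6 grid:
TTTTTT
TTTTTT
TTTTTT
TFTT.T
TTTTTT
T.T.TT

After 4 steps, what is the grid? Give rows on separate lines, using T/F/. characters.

Step 1: 4 trees catch fire, 1 burn out
  TTTTTT
  TTTTTT
  TFTTTT
  F.FT.T
  TFTTTT
  T.T.TT
Step 2: 6 trees catch fire, 4 burn out
  TTTTTT
  TFTTTT
  F.FTTT
  ...F.T
  F.FTTT
  T.T.TT
Step 3: 7 trees catch fire, 6 burn out
  TFTTTT
  F.FTTT
  ...FTT
  .....T
  ...FTT
  F.F.TT
Step 4: 5 trees catch fire, 7 burn out
  F.FTTT
  ...FTT
  ....FT
  .....T
  ....FT
  ....TT

F.FTTT
...FTT
....FT
.....T
....FT
....TT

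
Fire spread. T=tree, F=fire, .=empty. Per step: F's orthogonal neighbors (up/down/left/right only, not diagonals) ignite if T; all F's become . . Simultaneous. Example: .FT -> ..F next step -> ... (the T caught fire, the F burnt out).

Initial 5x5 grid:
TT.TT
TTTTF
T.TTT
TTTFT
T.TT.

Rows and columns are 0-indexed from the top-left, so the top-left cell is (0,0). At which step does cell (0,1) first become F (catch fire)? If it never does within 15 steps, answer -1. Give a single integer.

Step 1: cell (0,1)='T' (+7 fires, +2 burnt)
Step 2: cell (0,1)='T' (+5 fires, +7 burnt)
Step 3: cell (0,1)='T' (+2 fires, +5 burnt)
Step 4: cell (0,1)='F' (+4 fires, +2 burnt)
  -> target ignites at step 4
Step 5: cell (0,1)='.' (+1 fires, +4 burnt)
Step 6: cell (0,1)='.' (+0 fires, +1 burnt)
  fire out at step 6

4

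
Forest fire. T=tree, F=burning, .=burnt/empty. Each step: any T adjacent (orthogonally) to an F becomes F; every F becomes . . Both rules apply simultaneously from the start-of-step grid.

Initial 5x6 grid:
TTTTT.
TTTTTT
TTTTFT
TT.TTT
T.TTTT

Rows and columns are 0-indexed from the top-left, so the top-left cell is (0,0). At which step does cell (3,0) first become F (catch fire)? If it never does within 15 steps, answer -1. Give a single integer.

Step 1: cell (3,0)='T' (+4 fires, +1 burnt)
Step 2: cell (3,0)='T' (+7 fires, +4 burnt)
Step 3: cell (3,0)='T' (+5 fires, +7 burnt)
Step 4: cell (3,0)='T' (+5 fires, +5 burnt)
Step 5: cell (3,0)='F' (+3 fires, +5 burnt)
  -> target ignites at step 5
Step 6: cell (3,0)='.' (+2 fires, +3 burnt)
Step 7: cell (3,0)='.' (+0 fires, +2 burnt)
  fire out at step 7

5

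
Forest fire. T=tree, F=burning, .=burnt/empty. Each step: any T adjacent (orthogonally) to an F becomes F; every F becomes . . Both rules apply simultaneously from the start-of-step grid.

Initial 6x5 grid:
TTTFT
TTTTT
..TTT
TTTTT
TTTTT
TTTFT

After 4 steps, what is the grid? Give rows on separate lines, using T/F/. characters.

Step 1: 6 trees catch fire, 2 burn out
  TTF.F
  TTTFT
  ..TTT
  TTTTT
  TTTFT
  TTF.F
Step 2: 8 trees catch fire, 6 burn out
  TF...
  TTF.F
  ..TFT
  TTTFT
  TTF.F
  TF...
Step 3: 8 trees catch fire, 8 burn out
  F....
  TF...
  ..F.F
  TTF.F
  TF...
  F....
Step 4: 3 trees catch fire, 8 burn out
  .....
  F....
  .....
  TF...
  F....
  .....

.....
F....
.....
TF...
F....
.....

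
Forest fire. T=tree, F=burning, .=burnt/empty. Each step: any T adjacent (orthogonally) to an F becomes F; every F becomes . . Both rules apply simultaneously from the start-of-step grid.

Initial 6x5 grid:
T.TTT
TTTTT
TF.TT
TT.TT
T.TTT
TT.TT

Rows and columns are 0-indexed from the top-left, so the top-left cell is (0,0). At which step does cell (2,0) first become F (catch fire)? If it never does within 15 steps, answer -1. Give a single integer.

Step 1: cell (2,0)='F' (+3 fires, +1 burnt)
  -> target ignites at step 1
Step 2: cell (2,0)='.' (+3 fires, +3 burnt)
Step 3: cell (2,0)='.' (+4 fires, +3 burnt)
Step 4: cell (2,0)='.' (+4 fires, +4 burnt)
Step 5: cell (2,0)='.' (+4 fires, +4 burnt)
Step 6: cell (2,0)='.' (+2 fires, +4 burnt)
Step 7: cell (2,0)='.' (+3 fires, +2 burnt)
Step 8: cell (2,0)='.' (+1 fires, +3 burnt)
Step 9: cell (2,0)='.' (+0 fires, +1 burnt)
  fire out at step 9

1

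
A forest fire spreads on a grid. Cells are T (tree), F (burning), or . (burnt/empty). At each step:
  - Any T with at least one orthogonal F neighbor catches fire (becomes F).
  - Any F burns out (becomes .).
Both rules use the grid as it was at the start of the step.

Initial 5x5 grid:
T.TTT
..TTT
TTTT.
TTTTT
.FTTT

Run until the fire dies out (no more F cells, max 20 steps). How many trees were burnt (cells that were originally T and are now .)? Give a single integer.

Step 1: +2 fires, +1 burnt (F count now 2)
Step 2: +4 fires, +2 burnt (F count now 4)
Step 3: +4 fires, +4 burnt (F count now 4)
Step 4: +3 fires, +4 burnt (F count now 3)
Step 5: +2 fires, +3 burnt (F count now 2)
Step 6: +2 fires, +2 burnt (F count now 2)
Step 7: +1 fires, +2 burnt (F count now 1)
Step 8: +0 fires, +1 burnt (F count now 0)
Fire out after step 8
Initially T: 19, now '.': 24
Total burnt (originally-T cells now '.'): 18

Answer: 18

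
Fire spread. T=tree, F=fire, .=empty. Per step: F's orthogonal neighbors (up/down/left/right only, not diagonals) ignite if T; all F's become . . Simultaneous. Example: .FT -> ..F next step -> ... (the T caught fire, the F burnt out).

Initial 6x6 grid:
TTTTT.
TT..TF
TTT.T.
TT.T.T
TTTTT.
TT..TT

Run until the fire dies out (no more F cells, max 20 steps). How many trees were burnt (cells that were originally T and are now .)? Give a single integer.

Answer: 24

Derivation:
Step 1: +1 fires, +1 burnt (F count now 1)
Step 2: +2 fires, +1 burnt (F count now 2)
Step 3: +1 fires, +2 burnt (F count now 1)
Step 4: +1 fires, +1 burnt (F count now 1)
Step 5: +1 fires, +1 burnt (F count now 1)
Step 6: +2 fires, +1 burnt (F count now 2)
Step 7: +2 fires, +2 burnt (F count now 2)
Step 8: +3 fires, +2 burnt (F count now 3)
Step 9: +2 fires, +3 burnt (F count now 2)
Step 10: +3 fires, +2 burnt (F count now 3)
Step 11: +2 fires, +3 burnt (F count now 2)
Step 12: +2 fires, +2 burnt (F count now 2)
Step 13: +1 fires, +2 burnt (F count now 1)
Step 14: +1 fires, +1 burnt (F count now 1)
Step 15: +0 fires, +1 burnt (F count now 0)
Fire out after step 15
Initially T: 25, now '.': 35
Total burnt (originally-T cells now '.'): 24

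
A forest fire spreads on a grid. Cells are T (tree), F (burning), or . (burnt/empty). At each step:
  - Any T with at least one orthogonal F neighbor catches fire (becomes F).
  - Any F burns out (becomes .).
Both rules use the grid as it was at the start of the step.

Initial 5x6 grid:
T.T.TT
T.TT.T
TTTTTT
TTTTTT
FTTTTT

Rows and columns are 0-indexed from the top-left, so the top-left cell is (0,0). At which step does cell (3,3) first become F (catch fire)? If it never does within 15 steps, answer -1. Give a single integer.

Step 1: cell (3,3)='T' (+2 fires, +1 burnt)
Step 2: cell (3,3)='T' (+3 fires, +2 burnt)
Step 3: cell (3,3)='T' (+4 fires, +3 burnt)
Step 4: cell (3,3)='F' (+4 fires, +4 burnt)
  -> target ignites at step 4
Step 5: cell (3,3)='.' (+4 fires, +4 burnt)
Step 6: cell (3,3)='.' (+4 fires, +4 burnt)
Step 7: cell (3,3)='.' (+1 fires, +4 burnt)
Step 8: cell (3,3)='.' (+1 fires, +1 burnt)
Step 9: cell (3,3)='.' (+1 fires, +1 burnt)
Step 10: cell (3,3)='.' (+1 fires, +1 burnt)
Step 11: cell (3,3)='.' (+0 fires, +1 burnt)
  fire out at step 11

4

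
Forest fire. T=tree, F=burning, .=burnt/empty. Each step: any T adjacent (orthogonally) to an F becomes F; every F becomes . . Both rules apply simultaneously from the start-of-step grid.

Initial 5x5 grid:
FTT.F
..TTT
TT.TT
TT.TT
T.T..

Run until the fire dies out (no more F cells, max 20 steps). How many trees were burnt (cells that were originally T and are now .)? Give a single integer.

Answer: 9

Derivation:
Step 1: +2 fires, +2 burnt (F count now 2)
Step 2: +3 fires, +2 burnt (F count now 3)
Step 3: +3 fires, +3 burnt (F count now 3)
Step 4: +1 fires, +3 burnt (F count now 1)
Step 5: +0 fires, +1 burnt (F count now 0)
Fire out after step 5
Initially T: 15, now '.': 19
Total burnt (originally-T cells now '.'): 9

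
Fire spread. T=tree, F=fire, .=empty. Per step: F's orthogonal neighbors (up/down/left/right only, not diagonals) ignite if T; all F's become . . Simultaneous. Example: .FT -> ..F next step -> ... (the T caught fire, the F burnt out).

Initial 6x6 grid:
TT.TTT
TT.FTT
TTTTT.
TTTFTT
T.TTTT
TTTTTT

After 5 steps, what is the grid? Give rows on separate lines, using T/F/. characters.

Step 1: 6 trees catch fire, 2 burn out
  TT.FTT
  TT..FT
  TTTFT.
  TTF.FT
  T.TFTT
  TTTTTT
Step 2: 9 trees catch fire, 6 burn out
  TT..FT
  TT...F
  TTF.F.
  TF...F
  T.F.FT
  TTTFTT
Step 3: 6 trees catch fire, 9 burn out
  TT...F
  TT....
  TF....
  F.....
  T....F
  TTF.FT
Step 4: 5 trees catch fire, 6 burn out
  TT....
  TF....
  F.....
  ......
  F.....
  TF...F
Step 5: 3 trees catch fire, 5 burn out
  TF....
  F.....
  ......
  ......
  ......
  F.....

TF....
F.....
......
......
......
F.....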